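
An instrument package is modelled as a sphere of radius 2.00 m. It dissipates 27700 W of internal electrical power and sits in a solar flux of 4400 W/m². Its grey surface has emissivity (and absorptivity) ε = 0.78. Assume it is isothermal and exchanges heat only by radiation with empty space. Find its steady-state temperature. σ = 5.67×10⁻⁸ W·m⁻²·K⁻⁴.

At steady state, absorbed solar power + internal power = radiated power.
Absorbed: α·S·A_cross = 0.78·4400·12.57 = 43130 W (cross-section πr²).
Total input = 43130 + 27700 = 70830 W.
Radiated: εσ·A_surf·T⁴ with A_surf = 4πr² = 50.27 m².
T⁴ = 70830/(0.78·5.67×10⁻⁸·50.27) = 3.186×10¹⁰ K⁴.

T ≈ 422 K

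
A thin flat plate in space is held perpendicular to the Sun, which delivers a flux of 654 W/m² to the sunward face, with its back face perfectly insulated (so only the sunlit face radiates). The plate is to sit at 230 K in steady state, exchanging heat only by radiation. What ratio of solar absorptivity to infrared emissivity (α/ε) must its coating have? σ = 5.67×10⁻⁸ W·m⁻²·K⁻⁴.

Balance: αS·A = εσ·1A·T⁴ ⇒ α/ε = σT⁴/S.
α/ε = 5.67×10⁻⁸·(230)⁴/654 = 5.67×10⁻⁸·2.798×10⁹/654.

α/ε ≈ 0.243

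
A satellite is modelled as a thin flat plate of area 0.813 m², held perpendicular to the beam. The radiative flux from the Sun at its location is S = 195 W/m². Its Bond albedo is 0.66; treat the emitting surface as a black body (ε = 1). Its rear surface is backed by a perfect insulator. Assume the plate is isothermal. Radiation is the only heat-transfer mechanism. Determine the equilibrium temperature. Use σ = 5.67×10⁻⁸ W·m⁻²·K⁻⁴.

At equilibrium, absorbed power = emitted power.
Absorbing cross-section = A = 0.8130 m²; emitting surface = A = 0.8130 m² (ratio 1).
(1−a)S·A_cross = εσ·A_surf·T⁴  ⇒  T⁴ = (1−a)S/(1σ).
T⁴ = 0.340·195/(1·5.67×10⁻⁸) = 1.169×10⁹ K⁴.
T = (1.169×10⁹)^(1/4).

T ≈ 185 K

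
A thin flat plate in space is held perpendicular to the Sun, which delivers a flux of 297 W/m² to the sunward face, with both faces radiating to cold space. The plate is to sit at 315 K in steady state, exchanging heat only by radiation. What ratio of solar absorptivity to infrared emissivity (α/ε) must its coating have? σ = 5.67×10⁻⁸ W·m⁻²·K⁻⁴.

Balance: αS·A = εσ·2A·T⁴ ⇒ α/ε = 2σT⁴/S.
α/ε = 2·5.67×10⁻⁸·(315)⁴/297 = 2·5.67×10⁻⁸·9.846×10⁹/297.

α/ε ≈ 3.76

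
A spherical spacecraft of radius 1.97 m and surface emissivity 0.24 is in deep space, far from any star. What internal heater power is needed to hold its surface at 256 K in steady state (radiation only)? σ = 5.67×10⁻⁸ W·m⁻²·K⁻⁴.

P = εσ·4πr²·T⁴.
4πr² = 48.77 m²; T⁴ = 4.295×10⁹ K⁴.
P = 0.24·5.67×10⁻⁸·48.77·4.295×10⁹.

P ≈ 2850 W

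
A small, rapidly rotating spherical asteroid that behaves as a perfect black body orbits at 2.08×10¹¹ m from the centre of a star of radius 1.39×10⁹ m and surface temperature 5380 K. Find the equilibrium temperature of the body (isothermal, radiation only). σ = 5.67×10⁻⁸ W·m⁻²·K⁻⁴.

The star's surface emits σT_*⁴; at distance d the flux is S = σT_*⁴(R_*/d)².
S = 5.67×10⁻⁸·(5380)⁴·(1.39×10⁹/2.08×10¹¹)² = 2121 W/m².
For an isothermal sphere T⁴ = (1−a)S/(4σ) = 9.353×10⁹ K⁴.

T ≈ 311 K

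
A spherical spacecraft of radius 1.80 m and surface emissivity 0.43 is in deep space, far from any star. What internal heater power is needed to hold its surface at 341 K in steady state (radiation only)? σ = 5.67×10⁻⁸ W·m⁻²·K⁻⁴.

P = εσ·4πr²·T⁴.
4πr² = 40.72 m²; T⁴ = 1.352×10¹⁰ K⁴.
P = 0.43·5.67×10⁻⁸·40.72·1.352×10¹⁰.

P ≈ 13400 W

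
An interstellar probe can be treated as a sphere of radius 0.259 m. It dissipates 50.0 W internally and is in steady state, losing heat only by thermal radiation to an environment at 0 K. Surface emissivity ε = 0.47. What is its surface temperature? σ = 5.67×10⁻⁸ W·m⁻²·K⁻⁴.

T ≈ 217 K

Steady state: internal power = radiated power, P = εσA T⁴.
Radiating area A = 4πr² = 0.8430 m².
T⁴ = P/(εσA) = 50.0/(0.47·5.67×10⁻⁸·0.8430) = 2.226×10⁹ K⁴.
T = (2.226×10⁹)^(1/4).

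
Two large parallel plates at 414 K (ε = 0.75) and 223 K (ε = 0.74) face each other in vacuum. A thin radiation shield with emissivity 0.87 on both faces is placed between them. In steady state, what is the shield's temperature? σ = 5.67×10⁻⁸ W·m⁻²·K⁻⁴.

T_s ≈ 356 K

In steady state the net flux on the hot side equals that on the cold side.
σ(T₁⁴−T_s⁴)/D₁ = σ(T_s⁴−T₂⁴)/D₂, with D₁ = 1/ε₁+1/ε_s−1 = 1.483, D₂ = 1/ε_s+1/ε₂−1 = 1.501.
Solve for T_s⁴: T_s⁴ = (D₂·T₁⁴ + D₁·T₂⁴)/(D₁+D₂) = 1.601×10¹⁰ K⁴.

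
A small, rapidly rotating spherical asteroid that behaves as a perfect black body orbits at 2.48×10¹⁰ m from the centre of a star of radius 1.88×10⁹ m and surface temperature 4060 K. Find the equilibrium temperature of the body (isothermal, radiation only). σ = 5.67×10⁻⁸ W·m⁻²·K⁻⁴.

T ≈ 790 K

The star's surface emits σT_*⁴; at distance d the flux is S = σT_*⁴(R_*/d)².
S = 5.67×10⁻⁸·(4060)⁴·(1.88×10⁹/2.48×10¹⁰)² = 88530 W/m².
For an isothermal sphere T⁴ = (1−a)S/(4σ) = 3.904×10¹¹ K⁴.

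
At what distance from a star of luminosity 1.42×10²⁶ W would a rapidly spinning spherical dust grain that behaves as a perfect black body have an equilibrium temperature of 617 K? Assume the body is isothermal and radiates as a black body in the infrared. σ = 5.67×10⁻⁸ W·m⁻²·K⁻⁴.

d ≈ 1.85×10¹⁰ m

For an isothermal black-emitting sphere, (1−a)S·πr² = σ·4πr²·T⁴ ⇒ S = 4σT⁴/(1−a).
S = 4·5.67×10⁻⁸·(617)⁴/1.00 = 32870 W/m².
Flux falls as S = L/(4πd²), so d = √(L/(4πS)) = √(1.42×10²⁶/(4π·32870)).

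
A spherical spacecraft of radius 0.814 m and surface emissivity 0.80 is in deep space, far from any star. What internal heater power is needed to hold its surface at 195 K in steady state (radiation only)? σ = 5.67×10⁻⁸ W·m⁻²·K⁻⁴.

P ≈ 546 W

P = εσ·4πr²·T⁴.
4πr² = 8.326 m²; T⁴ = 1.446×10⁹ K⁴.
P = 0.80·5.67×10⁻⁸·8.326·1.446×10⁹.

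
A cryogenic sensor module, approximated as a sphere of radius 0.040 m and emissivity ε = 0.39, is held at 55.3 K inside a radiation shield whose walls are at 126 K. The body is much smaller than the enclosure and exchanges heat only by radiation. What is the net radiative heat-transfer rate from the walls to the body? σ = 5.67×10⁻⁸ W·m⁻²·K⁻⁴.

P_net ≈ 0.108 W

For a small grey body in a large enclosure: P_net = εσA(T_body⁴ − T_wall⁴).
A = 4πr² = 0.02011 m²; T_body⁴ − T_wall⁴ = 9.352×10⁶ − 2.520×10⁸ = -2.427×10⁸ K⁴.
|P_net| = 0.39·5.67×10⁻⁸·0.02011·2.427×10⁸.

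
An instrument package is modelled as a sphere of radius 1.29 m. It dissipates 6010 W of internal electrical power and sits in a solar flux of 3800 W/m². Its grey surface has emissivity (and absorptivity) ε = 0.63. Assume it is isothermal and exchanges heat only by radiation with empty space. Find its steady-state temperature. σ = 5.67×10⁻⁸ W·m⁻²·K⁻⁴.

T ≈ 397 K

At steady state, absorbed solar power + internal power = radiated power.
Absorbed: α·S·A_cross = 0.63·3800·5.228 = 12520 W (cross-section πr²).
Total input = 12520 + 6010 = 18530 W.
Radiated: εσ·A_surf·T⁴ with A_surf = 4πr² = 20.91 m².
T⁴ = 18530/(0.63·5.67×10⁻⁸·20.91) = 2.480×10¹⁰ K⁴.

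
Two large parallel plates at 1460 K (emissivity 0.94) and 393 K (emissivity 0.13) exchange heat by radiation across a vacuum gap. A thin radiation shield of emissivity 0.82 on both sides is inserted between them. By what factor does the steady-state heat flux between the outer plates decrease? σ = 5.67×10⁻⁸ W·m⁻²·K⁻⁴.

factor ≈ 1.19

Without shield: q₀ = σΔ(T⁴)/(1/ε₁+1/ε₂−1) with denominator 7.756.
With shield the two gaps are in series; the resistances add: (1/ε₁+1/ε_s−1)+(1/ε_s+1/ε₂−1) = 1.283+7.912 = 9.195.
Heat-flux ratio q₀/q = 9.195/7.756.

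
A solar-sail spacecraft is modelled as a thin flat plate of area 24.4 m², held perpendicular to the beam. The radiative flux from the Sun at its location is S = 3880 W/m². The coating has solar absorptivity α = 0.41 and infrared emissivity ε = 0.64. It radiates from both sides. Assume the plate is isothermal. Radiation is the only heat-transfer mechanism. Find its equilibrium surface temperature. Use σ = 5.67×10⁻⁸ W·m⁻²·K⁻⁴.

T ≈ 385 K

At equilibrium, absorbed power = emitted power.
Absorbing cross-section = A = 24.40 m²; emitting surface = 2A = 48.80 m² (ratio 2).
αS·A_cross = εσ·A_surf·T⁴  ⇒  T⁴ = αS/(ε·2σ).
T⁴ = 0.410·3880/(0.64·2·5.67×10⁻⁸) = 2.192×10¹⁰ K⁴.
T = (2.192×10¹⁰)^(1/4).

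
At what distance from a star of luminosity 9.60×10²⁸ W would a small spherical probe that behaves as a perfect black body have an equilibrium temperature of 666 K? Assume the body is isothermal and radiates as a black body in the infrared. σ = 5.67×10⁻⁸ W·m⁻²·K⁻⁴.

For an isothermal black-emitting sphere, (1−a)S·πr² = σ·4πr²·T⁴ ⇒ S = 4σT⁴/(1−a).
S = 4·5.67×10⁻⁸·(666)⁴/1.00 = 44620 W/m².
Flux falls as S = L/(4πd²), so d = √(L/(4πS)) = √(9.60×10²⁸/(4π·44620)).

d ≈ 4.14×10¹¹ m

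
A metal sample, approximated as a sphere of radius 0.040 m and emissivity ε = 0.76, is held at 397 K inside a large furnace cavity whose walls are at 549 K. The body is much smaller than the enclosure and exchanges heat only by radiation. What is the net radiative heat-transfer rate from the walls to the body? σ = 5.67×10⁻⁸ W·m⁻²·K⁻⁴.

P_net ≈ 57.2 W

For a small grey body in a large enclosure: P_net = εσA(T_body⁴ − T_wall⁴).
A = 4πr² = 0.02011 m²; T_body⁴ − T_wall⁴ = 2.484×10¹⁰ − 9.084×10¹⁰ = -6.600×10¹⁰ K⁴.
|P_net| = 0.76·5.67×10⁻⁸·0.02011·6.600×10¹⁰.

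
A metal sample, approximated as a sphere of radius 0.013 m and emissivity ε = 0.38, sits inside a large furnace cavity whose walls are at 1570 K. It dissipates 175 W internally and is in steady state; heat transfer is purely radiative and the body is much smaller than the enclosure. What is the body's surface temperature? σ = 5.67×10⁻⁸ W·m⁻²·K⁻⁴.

T ≈ 1770 K

For a small grey body in a large enclosure, net radiated power = εσA(T⁴ − T_w⁴).
Steady state: P = εσA(T⁴ − T_w⁴) with A = 4πr² = 0.002124 m².
T⁴ = P/(εσA) + T_w⁴ = 175/(0.38·5.67×10⁻⁸·0.002124) + (1570)⁴
    = 3.825×10¹² + 6.076×10¹² = 9.900×10¹² K⁴.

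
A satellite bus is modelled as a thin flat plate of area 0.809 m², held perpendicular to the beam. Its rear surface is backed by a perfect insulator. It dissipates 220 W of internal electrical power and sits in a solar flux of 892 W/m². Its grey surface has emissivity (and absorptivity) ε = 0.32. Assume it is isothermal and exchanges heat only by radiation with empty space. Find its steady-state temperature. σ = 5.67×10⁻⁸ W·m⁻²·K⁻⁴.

At steady state, absorbed solar power + internal power = radiated power.
Absorbed: α·S·A_cross = 0.32·892·0.8090 = 230.9 W (cross-section A).
Total input = 230.9 + 220 = 450.9 W.
Radiated: εσ·A_surf·T⁴ with A_surf = A = 0.8090 m².
T⁴ = 450.9/(0.32·5.67×10⁻⁸·0.8090) = 3.072×10¹⁰ K⁴.

T ≈ 419 K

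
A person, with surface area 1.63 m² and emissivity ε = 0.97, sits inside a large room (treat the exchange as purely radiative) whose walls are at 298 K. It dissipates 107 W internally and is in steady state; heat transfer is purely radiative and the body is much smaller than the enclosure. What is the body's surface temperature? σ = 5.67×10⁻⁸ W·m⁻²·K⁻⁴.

T ≈ 309 K

For a small grey body in a large enclosure, net radiated power = εσA(T⁴ − T_w⁴).
Steady state: P = εσA(T⁴ − T_w⁴) with A = 1.63 m².
T⁴ = P/(εσA) + T_w⁴ = 107/(0.97·5.67×10⁻⁸·1.630) + (298)⁴
    = 1.194×10⁹ + 7.886×10⁹ = 9.080×10⁹ K⁴.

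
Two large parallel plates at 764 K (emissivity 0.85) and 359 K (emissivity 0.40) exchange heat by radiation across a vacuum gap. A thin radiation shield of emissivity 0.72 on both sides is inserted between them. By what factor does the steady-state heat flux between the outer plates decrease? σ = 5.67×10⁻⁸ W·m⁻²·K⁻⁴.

factor ≈ 1.66

Without shield: q₀ = σΔ(T⁴)/(1/ε₁+1/ε₂−1) with denominator 2.676.
With shield the two gaps are in series; the resistances add: (1/ε₁+1/ε_s−1)+(1/ε_s+1/ε₂−1) = 1.565+2.889 = 4.454.
Heat-flux ratio q₀/q = 4.454/2.676.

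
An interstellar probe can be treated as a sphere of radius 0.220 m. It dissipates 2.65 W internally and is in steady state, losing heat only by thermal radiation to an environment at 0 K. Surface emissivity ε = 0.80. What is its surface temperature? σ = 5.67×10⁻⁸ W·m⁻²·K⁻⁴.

T ≈ 99.0 K

Steady state: internal power = radiated power, P = εσA T⁴.
Radiating area A = 4πr² = 0.6082 m².
T⁴ = P/(εσA) = 2.65/(0.80·5.67×10⁻⁸·0.6082) = 9.605×10⁷ K⁴.
T = (9.605×10⁷)^(1/4).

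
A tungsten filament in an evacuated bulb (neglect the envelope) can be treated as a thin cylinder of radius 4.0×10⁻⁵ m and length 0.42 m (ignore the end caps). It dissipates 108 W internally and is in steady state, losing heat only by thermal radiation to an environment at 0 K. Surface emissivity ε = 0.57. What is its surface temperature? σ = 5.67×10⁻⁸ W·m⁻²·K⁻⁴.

T ≈ 2370 K

Steady state: internal power = radiated power, P = εσA T⁴.
Radiating area A = 2πrL = 1.056×10⁻⁴ m².
T⁴ = P/(εσA) = 108/(0.57·5.67×10⁻⁸·1.056×10⁻⁴) = 3.166×10¹³ K⁴.
T = (3.166×10¹³)^(1/4).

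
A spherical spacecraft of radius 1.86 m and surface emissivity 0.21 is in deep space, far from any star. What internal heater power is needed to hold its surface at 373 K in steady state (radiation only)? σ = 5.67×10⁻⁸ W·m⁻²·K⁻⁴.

P ≈ 10000 W

P = εσ·4πr²·T⁴.
4πr² = 43.47 m²; T⁴ = 1.936×10¹⁰ K⁴.
P = 0.21·5.67×10⁻⁸·43.47·1.936×10¹⁰.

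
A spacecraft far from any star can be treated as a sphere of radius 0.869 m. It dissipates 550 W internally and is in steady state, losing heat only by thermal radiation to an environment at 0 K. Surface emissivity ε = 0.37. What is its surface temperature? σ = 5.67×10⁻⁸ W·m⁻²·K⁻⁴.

T ≈ 229 K

Steady state: internal power = radiated power, P = εσA T⁴.
Radiating area A = 4πr² = 9.490 m².
T⁴ = P/(εσA) = 550/(0.37·5.67×10⁻⁸·9.490) = 2.763×10⁹ K⁴.
T = (2.763×10⁹)^(1/4).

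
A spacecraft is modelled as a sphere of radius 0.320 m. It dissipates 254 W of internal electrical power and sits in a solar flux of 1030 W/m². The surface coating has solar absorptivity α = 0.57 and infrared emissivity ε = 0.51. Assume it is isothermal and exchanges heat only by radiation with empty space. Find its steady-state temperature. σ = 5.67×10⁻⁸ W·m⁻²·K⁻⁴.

At steady state, absorbed solar power + internal power = radiated power.
Absorbed: α·S·A_cross = 0.57·1030·0.3217 = 188.9 W (cross-section πr²).
Total input = 188.9 + 254 = 442.9 W.
Radiated: εσ·A_surf·T⁴ with A_surf = 4πr² = 1.287 m².
T⁴ = 442.9/(0.51·5.67×10⁻⁸·1.287) = 1.190×10¹⁰ K⁴.

T ≈ 330 K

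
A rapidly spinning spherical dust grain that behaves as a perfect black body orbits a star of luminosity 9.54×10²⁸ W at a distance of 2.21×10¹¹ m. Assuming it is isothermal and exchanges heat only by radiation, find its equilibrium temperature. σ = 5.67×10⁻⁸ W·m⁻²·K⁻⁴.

First find the stellar flux at distance d: S = L/(4πd²) = 9.54×10²⁸/(4π·(2.21×10¹¹)²) = 1.554×10⁵ W/m².
For an isothermal sphere, absorbed (1−a)S·πr² = emitted σ·4πr²·T⁴, so T⁴ = (1−a)S/(4σ).
T⁴ = 1.00·1.554×10⁵/(4·5.67×10⁻⁸) = 6.853×10¹¹ K⁴.

T ≈ 910 K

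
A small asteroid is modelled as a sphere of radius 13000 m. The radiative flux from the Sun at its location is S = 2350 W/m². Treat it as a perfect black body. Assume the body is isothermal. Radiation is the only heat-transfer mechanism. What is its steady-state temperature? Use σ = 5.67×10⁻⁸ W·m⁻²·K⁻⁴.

T ≈ 319 K

At equilibrium, absorbed power = emitted power.
Absorbing cross-section = πr² = 5.309×10⁸ m²; emitting surface = 4πr² = 2.124×10⁹ m² (ratio 4).
S·A_cross = εσ·A_surf·T⁴  ⇒  T⁴ = S/(4σ).
T⁴ = 1.00·2350/(4·5.67×10⁻⁸) = 1.036×10¹⁰ K⁴.
T = (1.036×10¹⁰)^(1/4).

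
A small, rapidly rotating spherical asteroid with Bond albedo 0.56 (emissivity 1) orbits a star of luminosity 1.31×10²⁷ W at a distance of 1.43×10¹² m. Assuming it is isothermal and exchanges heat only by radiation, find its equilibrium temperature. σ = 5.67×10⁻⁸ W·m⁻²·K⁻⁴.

T ≈ 99.7 K

First find the stellar flux at distance d: S = L/(4πd²) = 1.31×10²⁷/(4π·(1.43×10¹²)²) = 50.98 W/m².
For an isothermal sphere, absorbed (1−a)S·πr² = emitted σ·4πr²·T⁴, so T⁴ = (1−a)S/(4σ).
T⁴ = 0.440·50.98/(4·5.67×10⁻⁸) = 9.890×10⁷ K⁴.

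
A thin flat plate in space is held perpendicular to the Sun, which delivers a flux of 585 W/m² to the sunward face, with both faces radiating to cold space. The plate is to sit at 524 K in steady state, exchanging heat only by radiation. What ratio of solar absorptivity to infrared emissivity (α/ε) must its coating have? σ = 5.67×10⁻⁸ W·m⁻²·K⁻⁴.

α/ε ≈ 14.6

Balance: αS·A = εσ·2A·T⁴ ⇒ α/ε = 2σT⁴/S.
α/ε = 2·5.67×10⁻⁸·(524)⁴/585 = 2·5.67×10⁻⁸·7.539×10¹⁰/585.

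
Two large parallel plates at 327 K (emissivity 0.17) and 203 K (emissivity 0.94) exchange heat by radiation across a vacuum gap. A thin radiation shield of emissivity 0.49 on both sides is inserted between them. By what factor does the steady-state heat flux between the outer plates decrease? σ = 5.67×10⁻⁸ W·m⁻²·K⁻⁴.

factor ≈ 1.52

Without shield: q₀ = σΔ(T⁴)/(1/ε₁+1/ε₂−1) with denominator 5.946.
With shield the two gaps are in series; the resistances add: (1/ε₁+1/ε_s−1)+(1/ε_s+1/ε₂−1) = 6.923+2.105 = 9.028.
Heat-flux ratio q₀/q = 9.028/5.946.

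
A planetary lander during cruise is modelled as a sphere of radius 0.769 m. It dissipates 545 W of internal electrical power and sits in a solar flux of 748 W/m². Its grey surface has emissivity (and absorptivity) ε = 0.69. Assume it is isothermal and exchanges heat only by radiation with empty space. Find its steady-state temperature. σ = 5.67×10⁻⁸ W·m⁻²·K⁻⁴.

T ≈ 268 K

At steady state, absorbed solar power + internal power = radiated power.
Absorbed: α·S·A_cross = 0.69·748·1.858 = 958.9 W (cross-section πr²).
Total input = 958.9 + 545 = 1504 W.
Radiated: εσ·A_surf·T⁴ with A_surf = 4πr² = 7.431 m².
T⁴ = 1504/(0.69·5.67×10⁻⁸·7.431) = 5.173×10⁹ K⁴.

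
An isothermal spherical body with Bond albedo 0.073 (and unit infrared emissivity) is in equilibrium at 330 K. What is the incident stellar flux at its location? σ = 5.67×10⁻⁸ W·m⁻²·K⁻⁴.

(1−a)S·πr² = σ·4πr²·T⁴ ⇒ S = 4σT⁴/(1−a).
S = 4·5.67×10⁻⁸·1.186×10¹⁰/0.927.

S ≈ 2900 W/m²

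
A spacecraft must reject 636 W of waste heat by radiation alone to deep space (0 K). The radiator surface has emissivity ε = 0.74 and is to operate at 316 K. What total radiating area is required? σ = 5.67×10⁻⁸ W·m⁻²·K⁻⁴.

P = εσA T⁴ ⇒ A = P/(εσT⁴).
T⁴ = 9.971×10⁹ K⁴.
A = 636/(0.74 × 5.67×10⁻⁸ × 9.971×10⁹).

A ≈ 1.52 m²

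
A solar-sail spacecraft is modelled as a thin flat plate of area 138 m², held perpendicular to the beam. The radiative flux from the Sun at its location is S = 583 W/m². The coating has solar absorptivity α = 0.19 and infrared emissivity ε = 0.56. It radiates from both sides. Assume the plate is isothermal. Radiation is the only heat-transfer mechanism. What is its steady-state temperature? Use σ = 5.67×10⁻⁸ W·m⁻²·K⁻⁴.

At equilibrium, absorbed power = emitted power.
Absorbing cross-section = A = 138.0 m²; emitting surface = 2A = 276.0 m² (ratio 2).
αS·A_cross = εσ·A_surf·T⁴  ⇒  T⁴ = αS/(ε·2σ).
T⁴ = 0.190·583/(0.56·2·5.67×10⁻⁸) = 1.744×10⁹ K⁴.
T = (1.744×10⁹)^(1/4).

T ≈ 204 K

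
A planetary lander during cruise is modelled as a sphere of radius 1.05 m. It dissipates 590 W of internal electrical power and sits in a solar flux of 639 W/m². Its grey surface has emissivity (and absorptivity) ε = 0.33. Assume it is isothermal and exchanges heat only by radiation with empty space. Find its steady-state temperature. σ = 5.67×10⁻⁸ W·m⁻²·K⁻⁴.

At steady state, absorbed solar power + internal power = radiated power.
Absorbed: α·S·A_cross = 0.33·639·3.464 = 730.4 W (cross-section πr²).
Total input = 730.4 + 590 = 1320 W.
Radiated: εσ·A_surf·T⁴ with A_surf = 4πr² = 13.85 m².
T⁴ = 1320/(0.33·5.67×10⁻⁸·13.85) = 5.093×10⁹ K⁴.

T ≈ 267 K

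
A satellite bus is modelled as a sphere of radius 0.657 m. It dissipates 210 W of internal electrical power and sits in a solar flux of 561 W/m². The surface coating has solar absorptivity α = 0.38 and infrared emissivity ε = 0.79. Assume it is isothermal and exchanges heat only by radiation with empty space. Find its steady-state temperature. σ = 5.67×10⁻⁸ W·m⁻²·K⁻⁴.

At steady state, absorbed solar power + internal power = radiated power.
Absorbed: α·S·A_cross = 0.38·561·1.356 = 289.1 W (cross-section πr²).
Total input = 289.1 + 210 = 499.1 W.
Radiated: εσ·A_surf·T⁴ with A_surf = 4πr² = 5.424 m².
T⁴ = 499.1/(0.79·5.67×10⁻⁸·5.424) = 2.054×10⁹ K⁴.

T ≈ 213 K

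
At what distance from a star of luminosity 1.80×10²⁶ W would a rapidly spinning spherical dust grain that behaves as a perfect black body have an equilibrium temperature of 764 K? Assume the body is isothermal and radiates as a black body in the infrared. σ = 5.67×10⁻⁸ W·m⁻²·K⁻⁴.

For an isothermal black-emitting sphere, (1−a)S·πr² = σ·4πr²·T⁴ ⇒ S = 4σT⁴/(1−a).
S = 4·5.67×10⁻⁸·(764)⁴/1.00 = 77270 W/m².
Flux falls as S = L/(4πd²), so d = √(L/(4πS)) = √(1.80×10²⁶/(4π·77270)).

d ≈ 1.36×10¹⁰ m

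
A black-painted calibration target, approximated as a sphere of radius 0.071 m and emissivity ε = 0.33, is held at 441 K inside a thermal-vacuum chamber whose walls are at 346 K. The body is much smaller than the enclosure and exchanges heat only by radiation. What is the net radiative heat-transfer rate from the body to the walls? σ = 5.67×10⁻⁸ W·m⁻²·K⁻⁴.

For a small grey body in a large enclosure: P_net = εσA(T_body⁴ − T_wall⁴).
A = 4πr² = 0.06335 m²; T_body⁴ − T_wall⁴ = 3.782×10¹⁰ − 1.433×10¹⁰ = 2.349×10¹⁰ K⁴.
|P_net| = 0.33·5.67×10⁻⁸·0.06335·2.349×10¹⁰.

P_net ≈ 27.8 W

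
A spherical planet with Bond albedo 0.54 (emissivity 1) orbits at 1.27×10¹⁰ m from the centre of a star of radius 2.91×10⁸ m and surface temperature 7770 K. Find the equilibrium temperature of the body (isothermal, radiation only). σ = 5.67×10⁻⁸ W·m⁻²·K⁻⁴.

T ≈ 685 K

The star's surface emits σT_*⁴; at distance d the flux is S = σT_*⁴(R_*/d)².
S = 5.67×10⁻⁸·(7770)⁴·(2.91×10⁸/1.27×10¹⁰)² = 1.085×10⁵ W/m².
For an isothermal sphere T⁴ = (1−a)S/(4σ) = 2.201×10¹¹ K⁴.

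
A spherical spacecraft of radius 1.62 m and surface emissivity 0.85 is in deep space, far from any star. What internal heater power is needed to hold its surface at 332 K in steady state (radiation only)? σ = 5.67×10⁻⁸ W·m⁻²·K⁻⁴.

P ≈ 19300 W

P = εσ·4πr²·T⁴.
4πr² = 32.98 m²; T⁴ = 1.215×10¹⁰ K⁴.
P = 0.85·5.67×10⁻⁸·32.98·1.215×10¹⁰.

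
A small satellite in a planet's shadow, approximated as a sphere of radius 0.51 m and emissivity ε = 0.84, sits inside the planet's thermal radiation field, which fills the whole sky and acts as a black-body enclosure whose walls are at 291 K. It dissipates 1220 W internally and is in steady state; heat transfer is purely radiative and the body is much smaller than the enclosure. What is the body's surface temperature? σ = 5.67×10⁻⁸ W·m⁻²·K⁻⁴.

T ≈ 350 K

For a small grey body in a large enclosure, net radiated power = εσA(T⁴ − T_w⁴).
Steady state: P = εσA(T⁴ − T_w⁴) with A = 4πr² = 3.269 m².
T⁴ = P/(εσA) + T_w⁴ = 1220/(0.84·5.67×10⁻⁸·3.269) + (291)⁴
    = 7.837×10⁹ + 7.171×10⁹ = 1.501×10¹⁰ K⁴.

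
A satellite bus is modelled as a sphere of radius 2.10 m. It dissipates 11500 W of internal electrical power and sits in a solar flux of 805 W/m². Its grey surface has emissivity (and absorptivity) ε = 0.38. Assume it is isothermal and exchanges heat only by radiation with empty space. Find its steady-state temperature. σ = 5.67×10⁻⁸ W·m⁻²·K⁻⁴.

T ≈ 339 K

At steady state, absorbed solar power + internal power = radiated power.
Absorbed: α·S·A_cross = 0.38·805·13.85 = 4238 W (cross-section πr²).
Total input = 4238 + 11500 = 15740 W.
Radiated: εσ·A_surf·T⁴ with A_surf = 4πr² = 55.42 m².
T⁴ = 15740/(0.38·5.67×10⁻⁸·55.42) = 1.318×10¹⁰ K⁴.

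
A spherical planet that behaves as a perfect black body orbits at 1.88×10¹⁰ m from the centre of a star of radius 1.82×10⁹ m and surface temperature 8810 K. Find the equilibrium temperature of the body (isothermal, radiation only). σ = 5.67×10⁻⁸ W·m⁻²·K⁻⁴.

T ≈ 1940 K

The star's surface emits σT_*⁴; at distance d the flux is S = σT_*⁴(R_*/d)².
S = 5.67×10⁻⁸·(8810)⁴·(1.82×10⁹/1.88×10¹⁰)² = 3.201×10⁶ W/m².
For an isothermal sphere T⁴ = (1−a)S/(4σ) = 1.411×10¹³ K⁴.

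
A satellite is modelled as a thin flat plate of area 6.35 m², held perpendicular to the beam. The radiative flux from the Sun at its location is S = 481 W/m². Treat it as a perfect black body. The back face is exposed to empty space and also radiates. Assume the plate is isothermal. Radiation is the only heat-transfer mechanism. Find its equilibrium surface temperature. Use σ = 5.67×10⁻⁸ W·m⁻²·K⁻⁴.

At equilibrium, absorbed power = emitted power.
Absorbing cross-section = A = 6.350 m²; emitting surface = 2A = 12.70 m² (ratio 2).
S·A_cross = εσ·A_surf·T⁴  ⇒  T⁴ = S/(2σ).
T⁴ = 1.00·481/(2·5.67×10⁻⁸) = 4.242×10⁹ K⁴.
T = (4.242×10⁹)^(1/4).

T ≈ 255 K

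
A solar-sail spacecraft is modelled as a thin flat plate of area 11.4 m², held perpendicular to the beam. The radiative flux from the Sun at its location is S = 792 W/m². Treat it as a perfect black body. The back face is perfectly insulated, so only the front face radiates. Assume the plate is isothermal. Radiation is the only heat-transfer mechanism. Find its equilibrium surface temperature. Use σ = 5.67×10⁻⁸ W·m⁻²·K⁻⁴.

T ≈ 344 K

At equilibrium, absorbed power = emitted power.
Absorbing cross-section = A = 11.40 m²; emitting surface = A = 11.40 m² (ratio 1).
S·A_cross = εσ·A_surf·T⁴  ⇒  T⁴ = S/(1σ).
T⁴ = 1.00·792/(1·5.67×10⁻⁸) = 1.397×10¹⁰ K⁴.
T = (1.397×10¹⁰)^(1/4).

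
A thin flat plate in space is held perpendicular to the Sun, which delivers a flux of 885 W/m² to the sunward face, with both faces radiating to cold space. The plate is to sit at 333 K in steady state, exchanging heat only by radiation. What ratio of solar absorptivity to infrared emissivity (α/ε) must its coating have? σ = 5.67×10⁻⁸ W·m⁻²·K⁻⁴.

α/ε ≈ 1.58

Balance: αS·A = εσ·2A·T⁴ ⇒ α/ε = 2σT⁴/S.
α/ε = 2·5.67×10⁻⁸·(333)⁴/885 = 2·5.67×10⁻⁸·1.230×10¹⁰/885.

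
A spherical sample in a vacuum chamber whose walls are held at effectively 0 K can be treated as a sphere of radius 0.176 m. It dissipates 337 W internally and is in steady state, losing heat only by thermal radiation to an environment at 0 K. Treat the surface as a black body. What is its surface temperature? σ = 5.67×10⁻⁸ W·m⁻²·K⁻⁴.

T ≈ 352 K

Steady state: internal power = radiated power, P = εσA T⁴.
Radiating area A = 4πr² = 0.3893 m².
T⁴ = P/(εσA) = 337/(1.0·5.67×10⁻⁸·0.3893) = 1.527×10¹⁰ K⁴.
T = (1.527×10¹⁰)^(1/4).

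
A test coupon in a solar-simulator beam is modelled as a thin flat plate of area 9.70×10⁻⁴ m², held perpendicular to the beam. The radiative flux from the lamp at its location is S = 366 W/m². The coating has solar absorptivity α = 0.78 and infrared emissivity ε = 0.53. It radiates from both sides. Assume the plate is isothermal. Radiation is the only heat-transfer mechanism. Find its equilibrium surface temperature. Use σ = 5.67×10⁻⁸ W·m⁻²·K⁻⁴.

T ≈ 263 K

At equilibrium, absorbed power = emitted power.
Absorbing cross-section = A = 9.700×10⁻⁴ m²; emitting surface = 2A = 0.001940 m² (ratio 2).
αS·A_cross = εσ·A_surf·T⁴  ⇒  T⁴ = αS/(ε·2σ).
T⁴ = 0.780·366/(0.53·2·5.67×10⁻⁸) = 4.750×10⁹ K⁴.
T = (4.750×10⁹)^(1/4).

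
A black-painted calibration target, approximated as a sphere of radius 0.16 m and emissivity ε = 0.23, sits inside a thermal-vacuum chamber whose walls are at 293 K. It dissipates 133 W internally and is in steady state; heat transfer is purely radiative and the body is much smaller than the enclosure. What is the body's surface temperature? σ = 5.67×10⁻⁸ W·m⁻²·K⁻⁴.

T ≈ 445 K

For a small grey body in a large enclosure, net radiated power = εσA(T⁴ − T_w⁴).
Steady state: P = εσA(T⁴ − T_w⁴) with A = 4πr² = 0.3217 m².
T⁴ = P/(εσA) + T_w⁴ = 133/(0.23·5.67×10⁻⁸·0.3217) + (293)⁴
    = 3.170×10¹⁰ + 7.370×10⁹ = 3.907×10¹⁰ K⁴.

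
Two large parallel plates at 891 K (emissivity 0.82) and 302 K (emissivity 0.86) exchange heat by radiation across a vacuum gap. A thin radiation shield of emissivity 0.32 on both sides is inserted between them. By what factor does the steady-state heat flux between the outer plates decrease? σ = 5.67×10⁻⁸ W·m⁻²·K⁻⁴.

Without shield: q₀ = σΔ(T⁴)/(1/ε₁+1/ε₂−1) with denominator 1.382.
With shield the two gaps are in series; the resistances add: (1/ε₁+1/ε_s−1)+(1/ε_s+1/ε₂−1) = 3.345+3.288 = 6.632.
Heat-flux ratio q₀/q = 6.632/1.382.

factor ≈ 4.80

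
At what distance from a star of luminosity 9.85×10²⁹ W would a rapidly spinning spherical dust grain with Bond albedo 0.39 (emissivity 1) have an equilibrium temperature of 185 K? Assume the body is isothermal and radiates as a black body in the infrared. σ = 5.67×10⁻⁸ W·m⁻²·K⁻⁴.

For an isothermal black-emitting sphere, (1−a)S·πr² = σ·4πr²·T⁴ ⇒ S = 4σT⁴/(1−a).
S = 4·5.67×10⁻⁸·(185)⁴/0.610 = 435.5 W/m².
Flux falls as S = L/(4πd²), so d = √(L/(4πS)) = √(9.85×10²⁹/(4π·435.5)).

d ≈ 1.34×10¹³ m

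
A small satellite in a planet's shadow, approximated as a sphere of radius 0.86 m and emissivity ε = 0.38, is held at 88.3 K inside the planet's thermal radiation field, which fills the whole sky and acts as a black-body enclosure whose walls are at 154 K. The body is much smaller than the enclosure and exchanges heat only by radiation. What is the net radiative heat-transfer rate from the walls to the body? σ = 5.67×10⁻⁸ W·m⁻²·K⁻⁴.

For a small grey body in a large enclosure: P_net = εσA(T_body⁴ − T_wall⁴).
A = 4πr² = 9.294 m²; T_body⁴ − T_wall⁴ = 6.079×10⁷ − 5.624×10⁸ = -5.017×10⁸ K⁴.
|P_net| = 0.38·5.67×10⁻⁸·9.294·5.017×10⁸.

P_net ≈ 100 W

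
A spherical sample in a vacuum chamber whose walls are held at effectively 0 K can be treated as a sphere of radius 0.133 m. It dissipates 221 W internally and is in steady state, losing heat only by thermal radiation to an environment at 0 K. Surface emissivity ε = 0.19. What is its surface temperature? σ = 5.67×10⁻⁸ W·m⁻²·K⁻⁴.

Steady state: internal power = radiated power, P = εσA T⁴.
Radiating area A = 4πr² = 0.2223 m².
T⁴ = P/(εσA) = 221/(0.19·5.67×10⁻⁸·0.2223) = 9.229×10¹⁰ K⁴.
T = (9.229×10¹⁰)^(1/4).

T ≈ 551 K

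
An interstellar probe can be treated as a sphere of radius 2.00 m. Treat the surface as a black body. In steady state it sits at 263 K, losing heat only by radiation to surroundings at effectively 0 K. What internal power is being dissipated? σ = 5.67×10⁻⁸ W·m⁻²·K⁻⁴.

P ≈ 13600 W

Steady state: P = εσA T⁴.
A = 4πr² = 50.27 m²; T⁴ = (263)⁴ = 4.784×10⁹ K⁴.
P = 1.0 × 5.67×10⁻⁸ × 50.27 × 4.784×10⁹.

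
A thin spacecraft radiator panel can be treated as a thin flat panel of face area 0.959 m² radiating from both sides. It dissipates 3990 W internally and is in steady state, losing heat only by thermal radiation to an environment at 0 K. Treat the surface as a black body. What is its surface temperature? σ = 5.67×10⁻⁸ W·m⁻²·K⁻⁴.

Steady state: internal power = radiated power, P = εσA T⁴.
Radiating area A = 2·0.959 = 1.918 m².
T⁴ = P/(εσA) = 3990/(1.0·5.67×10⁻⁸·1.918) = 3.669×10¹⁰ K⁴.
T = (3.669×10¹⁰)^(1/4).

T ≈ 438 K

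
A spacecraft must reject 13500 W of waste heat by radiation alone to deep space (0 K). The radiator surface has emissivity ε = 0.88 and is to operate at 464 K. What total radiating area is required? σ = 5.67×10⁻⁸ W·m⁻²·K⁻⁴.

P = εσA T⁴ ⇒ A = P/(εσT⁴).
T⁴ = 4.635×10¹⁰ K⁴.
A = 13500/(0.88 × 5.67×10⁻⁸ × 4.635×10¹⁰).

A ≈ 5.84 m²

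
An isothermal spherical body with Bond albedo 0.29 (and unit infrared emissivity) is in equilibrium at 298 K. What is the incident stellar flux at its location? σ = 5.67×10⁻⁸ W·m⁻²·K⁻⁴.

S ≈ 2520 W/m²

(1−a)S·πr² = σ·4πr²·T⁴ ⇒ S = 4σT⁴/(1−a).
S = 4·5.67×10⁻⁸·7.886×10⁹/0.710.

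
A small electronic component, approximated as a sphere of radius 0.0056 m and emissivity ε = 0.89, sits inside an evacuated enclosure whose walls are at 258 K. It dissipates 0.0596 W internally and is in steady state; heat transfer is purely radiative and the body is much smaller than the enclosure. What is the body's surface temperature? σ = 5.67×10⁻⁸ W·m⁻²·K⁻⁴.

For a small grey body in a large enclosure, net radiated power = εσA(T⁴ − T_w⁴).
Steady state: P = εσA(T⁴ − T_w⁴) with A = 4πr² = 3.941×10⁻⁴ m².
T⁴ = P/(εσA) + T_w⁴ = 0.0596/(0.89·5.67×10⁻⁸·3.941×10⁻⁴) + (258)⁴
    = 2.997×10⁹ + 4.431×10⁹ = 7.428×10⁹ K⁴.

T ≈ 294 K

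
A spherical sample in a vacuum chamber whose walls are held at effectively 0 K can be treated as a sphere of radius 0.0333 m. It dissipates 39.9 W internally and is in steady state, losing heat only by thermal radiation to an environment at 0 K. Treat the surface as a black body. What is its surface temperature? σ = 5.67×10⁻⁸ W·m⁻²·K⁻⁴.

Steady state: internal power = radiated power, P = εσA T⁴.
Radiating area A = 4πr² = 0.01393 m².
T⁴ = P/(εσA) = 39.9/(1.0·5.67×10⁻⁸·0.01393) = 5.050×10¹⁰ K⁴.
T = (5.050×10¹⁰)^(1/4).

T ≈ 474 K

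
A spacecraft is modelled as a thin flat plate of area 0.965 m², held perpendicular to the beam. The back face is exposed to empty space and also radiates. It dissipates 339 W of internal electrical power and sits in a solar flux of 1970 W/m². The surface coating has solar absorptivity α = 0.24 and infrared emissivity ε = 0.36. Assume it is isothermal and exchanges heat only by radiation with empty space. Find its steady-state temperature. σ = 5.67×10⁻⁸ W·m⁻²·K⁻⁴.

T ≈ 377 K

At steady state, absorbed solar power + internal power = radiated power.
Absorbed: α·S·A_cross = 0.24·1970·0.9650 = 456.3 W (cross-section A).
Total input = 456.3 + 339 = 795.3 W.
Radiated: εσ·A_surf·T⁴ with A_surf = 2A = 1.930 m².
T⁴ = 795.3/(0.36·5.67×10⁻⁸·1.930) = 2.019×10¹⁰ K⁴.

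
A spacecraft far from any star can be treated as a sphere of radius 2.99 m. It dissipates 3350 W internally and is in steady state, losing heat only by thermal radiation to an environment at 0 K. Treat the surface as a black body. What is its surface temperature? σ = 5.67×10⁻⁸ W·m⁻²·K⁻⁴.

Steady state: internal power = radiated power, P = εσA T⁴.
Radiating area A = 4πr² = 112.3 m².
T⁴ = P/(εσA) = 3350/(1.0·5.67×10⁻⁸·112.3) = 5.259×10⁸ K⁴.
T = (5.259×10⁸)^(1/4).

T ≈ 151 K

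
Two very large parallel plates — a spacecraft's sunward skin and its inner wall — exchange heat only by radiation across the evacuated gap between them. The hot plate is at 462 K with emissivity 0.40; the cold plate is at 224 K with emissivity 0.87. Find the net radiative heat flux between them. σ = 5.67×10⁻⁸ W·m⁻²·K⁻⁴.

q ≈ 921 W/m²

For two infinite grey parallel plates, q = σ(T₁⁴ − T₂⁴)/(1/ε₁ + 1/ε₂ − 1).
T₁⁴ − T₂⁴ = 4.556×10¹⁰ − 2.518×10⁹ = 4.304×10¹⁰ K⁴.
1/ε₁ + 1/ε₂ − 1 = 2.500 + 1.149 − 1 = 2.649.
q = 5.67×10⁻⁸ × 4.304×10¹⁰ / 2.649.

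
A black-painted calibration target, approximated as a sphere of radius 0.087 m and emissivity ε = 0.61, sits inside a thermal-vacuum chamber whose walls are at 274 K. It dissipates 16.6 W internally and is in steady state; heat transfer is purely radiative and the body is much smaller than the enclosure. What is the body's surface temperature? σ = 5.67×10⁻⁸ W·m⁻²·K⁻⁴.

For a small grey body in a large enclosure, net radiated power = εσA(T⁴ − T_w⁴).
Steady state: P = εσA(T⁴ − T_w⁴) with A = 4πr² = 0.09511 m².
T⁴ = P/(εσA) + T_w⁴ = 16.6/(0.61·5.67×10⁻⁸·0.09511) + (274)⁴
    = 5.046×10⁹ + 5.636×10⁹ = 1.068×10¹⁰ K⁴.

T ≈ 321 K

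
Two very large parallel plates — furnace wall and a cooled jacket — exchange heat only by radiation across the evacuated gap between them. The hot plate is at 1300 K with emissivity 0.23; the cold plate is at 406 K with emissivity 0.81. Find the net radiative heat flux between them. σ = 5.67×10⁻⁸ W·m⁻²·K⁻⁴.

For two infinite grey parallel plates, q = σ(T₁⁴ − T₂⁴)/(1/ε₁ + 1/ε₂ − 1).
T₁⁴ − T₂⁴ = 2.856×10¹² − 2.717×10¹⁰ = 2.829×10¹² K⁴.
1/ε₁ + 1/ε₂ − 1 = 4.348 + 1.235 − 1 = 4.582.
q = 5.67×10⁻⁸ × 2.829×10¹² / 4.582.

q ≈ 35000 W/m²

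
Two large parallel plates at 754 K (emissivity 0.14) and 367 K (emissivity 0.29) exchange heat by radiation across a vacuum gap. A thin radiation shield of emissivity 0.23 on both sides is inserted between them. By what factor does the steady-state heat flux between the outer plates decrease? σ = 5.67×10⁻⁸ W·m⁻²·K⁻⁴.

Without shield: q₀ = σΔ(T⁴)/(1/ε₁+1/ε₂−1) with denominator 9.591.
With shield the two gaps are in series; the resistances add: (1/ε₁+1/ε_s−1)+(1/ε_s+1/ε₂−1) = 10.49+6.796 = 17.29.
Heat-flux ratio q₀/q = 17.29/9.591.

factor ≈ 1.80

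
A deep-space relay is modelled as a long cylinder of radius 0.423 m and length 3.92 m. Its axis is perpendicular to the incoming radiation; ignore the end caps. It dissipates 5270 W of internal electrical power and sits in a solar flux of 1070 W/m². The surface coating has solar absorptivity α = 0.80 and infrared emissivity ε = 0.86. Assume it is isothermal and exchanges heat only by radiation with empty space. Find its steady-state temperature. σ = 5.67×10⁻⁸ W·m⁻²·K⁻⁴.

At steady state, absorbed solar power + internal power = radiated power.
Absorbed: α·S·A_cross = 0.80·1070·3.316 = 2839 W (cross-section 2rL).
Total input = 2839 + 5270 = 8109 W.
Radiated: εσ·A_surf·T⁴ with A_surf = 2πrL = 10.42 m².
T⁴ = 8109/(0.86·5.67×10⁻⁸·10.42) = 1.596×10¹⁰ K⁴.

T ≈ 355 K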